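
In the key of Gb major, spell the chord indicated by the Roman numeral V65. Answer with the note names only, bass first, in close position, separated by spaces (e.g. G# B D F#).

F Ab Cb Db

In Gb major, scale degree 5 is Db, and the diatonic chord built there is a dominant seventh chord.
Stacking thirds from Db gives Db-F-Ab-Cb.
The figured bass 65 indicates first inversion, placing the third (F) in the bass: F-Ab-Cb-Db.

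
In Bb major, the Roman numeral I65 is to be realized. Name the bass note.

I in Bb major has root Bb; the chord is Bb-D-F-A.
The figure 65 means first inversion — the third is in the bass.

D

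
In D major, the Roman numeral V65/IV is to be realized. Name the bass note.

F#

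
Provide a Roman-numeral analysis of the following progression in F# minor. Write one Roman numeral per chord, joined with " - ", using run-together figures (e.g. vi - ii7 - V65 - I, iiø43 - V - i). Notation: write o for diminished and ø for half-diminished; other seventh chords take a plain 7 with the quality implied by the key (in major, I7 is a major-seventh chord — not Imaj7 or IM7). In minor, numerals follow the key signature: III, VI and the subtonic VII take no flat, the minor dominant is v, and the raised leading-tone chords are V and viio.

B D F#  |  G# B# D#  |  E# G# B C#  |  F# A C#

iv - V/V - V65 - i

B-D-F# has root B, degree 4 in F# minor, so iv.
G#-B#-D#: chromatic; G# is V of V, so V/V.
E#-G#-B-C# has root C#, degree 5 in F# minor, so V65.
F#-A-C#: minor triad on F# = scale degree 1 → i.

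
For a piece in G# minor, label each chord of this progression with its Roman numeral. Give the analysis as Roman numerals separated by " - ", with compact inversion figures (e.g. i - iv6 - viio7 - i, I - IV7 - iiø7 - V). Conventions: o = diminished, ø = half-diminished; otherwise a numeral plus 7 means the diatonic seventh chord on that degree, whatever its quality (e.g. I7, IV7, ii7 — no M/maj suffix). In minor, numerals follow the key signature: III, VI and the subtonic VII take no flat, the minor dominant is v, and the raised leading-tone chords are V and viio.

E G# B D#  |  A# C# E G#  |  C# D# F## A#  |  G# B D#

VI7 - iiø7 - V42 - i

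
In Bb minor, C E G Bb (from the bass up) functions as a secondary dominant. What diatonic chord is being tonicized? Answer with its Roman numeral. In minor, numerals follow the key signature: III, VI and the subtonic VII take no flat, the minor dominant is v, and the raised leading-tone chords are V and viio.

The chord is a dominant seventh chord on C.
A dominant resolves down a perfect fifth: C → F. In Bb minor, F is scale degree 5, i.e. V.

V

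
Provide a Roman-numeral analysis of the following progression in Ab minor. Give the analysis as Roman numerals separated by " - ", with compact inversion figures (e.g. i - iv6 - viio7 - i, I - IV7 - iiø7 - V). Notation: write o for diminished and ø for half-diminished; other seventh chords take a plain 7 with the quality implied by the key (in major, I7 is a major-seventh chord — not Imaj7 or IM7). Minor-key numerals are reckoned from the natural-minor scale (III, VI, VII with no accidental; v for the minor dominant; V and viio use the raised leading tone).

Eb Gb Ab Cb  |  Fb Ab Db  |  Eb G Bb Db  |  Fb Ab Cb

Eb-Gb-Ab-Cb has root Ab, degree 1 in Ab minor, so i43.
Fb-Ab-Db has root Db, degree 4 in Ab minor, so iv6.
Eb-G-Bb-Db: root Eb is the dominant; dominant seventh chord there is V7.
Fb-Ab-Cb: major triad on Fb = scale degree 6 → VI.

i43 - iv6 - V7 - VI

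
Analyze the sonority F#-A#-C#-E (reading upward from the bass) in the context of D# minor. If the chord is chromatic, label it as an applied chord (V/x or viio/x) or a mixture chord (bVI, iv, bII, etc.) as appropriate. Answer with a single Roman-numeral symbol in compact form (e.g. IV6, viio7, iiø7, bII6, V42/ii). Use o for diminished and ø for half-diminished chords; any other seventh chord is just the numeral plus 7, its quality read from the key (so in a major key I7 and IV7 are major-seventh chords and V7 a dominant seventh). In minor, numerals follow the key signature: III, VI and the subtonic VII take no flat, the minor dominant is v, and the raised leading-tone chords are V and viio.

V7/VI

The pitches F#-A#-C#-E form a dominant seventh chord rooted on F#.
F# is not a diatonic chord root with this quality in D# minor, but it lies a perfect fifth above B (VI), so the chord functions as an applied dominant of VI.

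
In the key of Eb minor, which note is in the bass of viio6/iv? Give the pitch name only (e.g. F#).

The applied chord viio6/iv is rooted on G: G-Bb-Db.
The figure 6 means first inversion — the third is in the bass.

Bb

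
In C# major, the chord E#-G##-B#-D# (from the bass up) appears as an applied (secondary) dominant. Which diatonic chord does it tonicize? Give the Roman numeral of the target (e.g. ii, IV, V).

vi

The chord is a dominant seventh chord on E#.
A dominant resolves down a perfect fifth: E# → A#. In C# major, A# is scale degree 6, i.e. vi.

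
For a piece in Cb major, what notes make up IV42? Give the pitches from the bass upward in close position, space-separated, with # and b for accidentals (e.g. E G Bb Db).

The numeral's case and figure indicate a major seventh chord. In Cb major its root, the subdominant, is Fb.
Stacking thirds from Fb gives Fb-Ab-Cb-Eb.
The figured bass 42 indicates third inversion, placing the seventh (Eb) in the bass: Eb-Fb-Ab-Cb.

Eb Fb Ab Cb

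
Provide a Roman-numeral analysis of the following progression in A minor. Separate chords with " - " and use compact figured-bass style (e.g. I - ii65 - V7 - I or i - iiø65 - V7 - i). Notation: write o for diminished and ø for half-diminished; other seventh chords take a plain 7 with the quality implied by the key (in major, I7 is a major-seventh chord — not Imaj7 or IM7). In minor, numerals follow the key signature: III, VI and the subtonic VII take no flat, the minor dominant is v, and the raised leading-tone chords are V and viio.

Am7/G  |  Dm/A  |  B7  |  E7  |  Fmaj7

Am7/G: minor seventh chord on A = scale degree 1 → i42.
Dm/A: minor triad on D = scale degree 4 → iv64.
B7 is the secondary dominant of V (dominant seventh chord on B): V7/V.
E7: root E is the dominant; dominant seventh chord there is V7.
Fmaj7: root F is the submediant; major seventh chord there is VI7.

i42 - iv64 - V7/V - V7 - VI7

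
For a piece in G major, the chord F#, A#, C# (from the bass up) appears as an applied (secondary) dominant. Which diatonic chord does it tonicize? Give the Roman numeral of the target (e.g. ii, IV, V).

The chord is a major triad on F#.
A dominant resolves down a perfect fifth: F# → B. In G major, B is scale degree 3, i.e. iii.

iii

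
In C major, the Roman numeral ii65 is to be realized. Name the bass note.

F

ii in C major has root D; the chord is D-F-A-C.
The figure 65 means first inversion — the third is in the bass.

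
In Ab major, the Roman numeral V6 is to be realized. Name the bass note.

G

V in Ab major has root Eb; the chord is Eb-G-Bb.
The figure 6 means first inversion — the third is in the bass.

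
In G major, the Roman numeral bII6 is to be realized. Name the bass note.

bII in G major has root Ab; the chord is Ab-C-Eb.
The figure 6 means first inversion — the third is in the bass.

C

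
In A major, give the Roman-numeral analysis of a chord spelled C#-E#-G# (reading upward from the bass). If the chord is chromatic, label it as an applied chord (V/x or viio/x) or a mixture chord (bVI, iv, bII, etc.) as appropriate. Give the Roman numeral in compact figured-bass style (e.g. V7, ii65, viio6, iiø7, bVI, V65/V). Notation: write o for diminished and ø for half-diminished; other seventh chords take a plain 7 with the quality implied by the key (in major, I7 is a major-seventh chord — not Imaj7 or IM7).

V/vi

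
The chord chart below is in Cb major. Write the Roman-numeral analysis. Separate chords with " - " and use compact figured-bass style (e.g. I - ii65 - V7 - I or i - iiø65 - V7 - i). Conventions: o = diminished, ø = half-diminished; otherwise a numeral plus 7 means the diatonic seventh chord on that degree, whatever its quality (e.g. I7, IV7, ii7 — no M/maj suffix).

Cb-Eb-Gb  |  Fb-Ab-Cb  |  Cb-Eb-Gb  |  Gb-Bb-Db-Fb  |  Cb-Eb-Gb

I - IV - I - V7 - I

Cb-Eb-Gb has root Cb, degree 1 in Cb major, so I.
Fb-Ab-Cb: major triad on Fb = scale degree 4 → IV.
Cb-Eb-Gb: major triad on Cb = scale degree 1 → I.
Gb-Bb-Db-Fb: root Gb is the dominant; dominant seventh chord there is V7.
Cb-Eb-Gb has root Cb, degree 1 in Cb major, so I.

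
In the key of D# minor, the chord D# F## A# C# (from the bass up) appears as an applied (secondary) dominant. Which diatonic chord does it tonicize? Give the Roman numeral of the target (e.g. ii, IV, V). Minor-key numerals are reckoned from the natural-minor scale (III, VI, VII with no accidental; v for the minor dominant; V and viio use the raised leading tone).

iv

The chord is a dominant seventh chord on D#.
A dominant resolves down a perfect fifth: D# → G#. In D# minor, G# is scale degree 4, i.e. iv.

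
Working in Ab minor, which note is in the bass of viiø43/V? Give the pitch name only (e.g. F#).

The applied chord viiø43/V is rooted on D: D-F-Ab-C.
The figure 43 means second inversion — the fifth is in the bass.

Ab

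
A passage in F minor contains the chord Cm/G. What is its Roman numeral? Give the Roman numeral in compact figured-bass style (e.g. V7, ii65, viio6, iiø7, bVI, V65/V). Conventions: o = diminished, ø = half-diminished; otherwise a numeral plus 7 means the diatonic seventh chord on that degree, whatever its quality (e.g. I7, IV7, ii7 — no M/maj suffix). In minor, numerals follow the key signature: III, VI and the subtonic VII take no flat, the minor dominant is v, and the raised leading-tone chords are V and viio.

v64

The pitches C-Eb-G form a minor triad rooted on C.
In F minor, C is the dominant; the diatonic minor triad there is v.
With G in the bass the chord is in second inversion, so the figured bass is 64.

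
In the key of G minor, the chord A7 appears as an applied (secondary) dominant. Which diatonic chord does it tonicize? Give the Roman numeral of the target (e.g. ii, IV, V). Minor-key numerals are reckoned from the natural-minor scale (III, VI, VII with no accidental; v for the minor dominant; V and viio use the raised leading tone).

The chord is a dominant seventh chord on A.
A dominant resolves down a perfect fifth: A → D. In G minor, D is scale degree 5, i.e. V.

V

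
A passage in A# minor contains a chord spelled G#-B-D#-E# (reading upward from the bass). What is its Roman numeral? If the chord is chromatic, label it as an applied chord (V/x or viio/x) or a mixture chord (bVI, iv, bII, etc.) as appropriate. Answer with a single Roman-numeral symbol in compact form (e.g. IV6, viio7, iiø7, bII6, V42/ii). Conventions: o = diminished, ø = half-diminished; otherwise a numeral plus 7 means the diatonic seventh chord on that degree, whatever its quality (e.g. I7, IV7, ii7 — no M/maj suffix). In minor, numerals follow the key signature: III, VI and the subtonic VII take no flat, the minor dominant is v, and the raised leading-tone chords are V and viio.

viiø65/VI

Stacked in thirds the chord is E#-G#-B-D#: a half-diminished seventh chord on E#.
E# sits a half step below F# (VI in A# minor); a diminished chord there is the applied leading-tone chord of VI.
With G# in the bass the chord is in first inversion, so the figured bass is 65.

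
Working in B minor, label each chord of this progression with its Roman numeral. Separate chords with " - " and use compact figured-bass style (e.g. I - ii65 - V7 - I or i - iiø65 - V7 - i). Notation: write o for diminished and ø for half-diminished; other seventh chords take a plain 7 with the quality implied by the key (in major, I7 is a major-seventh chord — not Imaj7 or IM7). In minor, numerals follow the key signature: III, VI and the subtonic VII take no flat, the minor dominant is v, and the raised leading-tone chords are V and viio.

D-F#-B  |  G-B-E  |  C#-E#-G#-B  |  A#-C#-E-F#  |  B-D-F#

i6 - iv6 - V7/V - V65 - i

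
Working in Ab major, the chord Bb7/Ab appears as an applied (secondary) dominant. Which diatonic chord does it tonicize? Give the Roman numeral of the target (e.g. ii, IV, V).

The chord is a dominant seventh chord on Bb.
A dominant resolves down a perfect fifth: Bb → Eb. In Ab major, Eb is scale degree 5, i.e. V.

V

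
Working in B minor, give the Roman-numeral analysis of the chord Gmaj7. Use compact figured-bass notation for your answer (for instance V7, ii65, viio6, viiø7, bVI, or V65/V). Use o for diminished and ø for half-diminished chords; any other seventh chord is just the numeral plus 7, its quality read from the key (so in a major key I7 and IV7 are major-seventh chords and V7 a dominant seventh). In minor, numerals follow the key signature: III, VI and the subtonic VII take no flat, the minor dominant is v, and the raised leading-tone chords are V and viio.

The pitches G-B-D-F# form a major seventh chord rooted on G.
G is scale degree 6 in B minor, and a major seventh chord on that degree is written VI7.

VI7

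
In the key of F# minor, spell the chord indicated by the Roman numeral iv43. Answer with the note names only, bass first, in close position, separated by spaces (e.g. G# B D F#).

F# A B D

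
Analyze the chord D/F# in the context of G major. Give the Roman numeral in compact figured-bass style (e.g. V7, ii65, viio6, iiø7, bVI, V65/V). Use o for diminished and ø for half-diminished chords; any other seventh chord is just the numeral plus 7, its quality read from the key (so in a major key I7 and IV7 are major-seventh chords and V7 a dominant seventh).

V6

The pitches D-F#-A form a major triad rooted on D.
D is scale degree 5 in G major, and a major triad on that degree is written V.
With F# in the bass the chord is in first inversion, so the figured bass is 6.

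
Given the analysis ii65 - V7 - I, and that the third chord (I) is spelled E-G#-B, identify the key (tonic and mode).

I is given as E-G#-B — a major triad with root E.
If E is scale degree 1 and the mode makes that degree carry a major triad, the tonic is E and the mode is major.

E major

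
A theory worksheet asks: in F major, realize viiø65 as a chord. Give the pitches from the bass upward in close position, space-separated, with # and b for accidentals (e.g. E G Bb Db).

The numeral's case and figure indicate a half-diminished seventh chord. In F major its root, scale degree 7, is E.
Stacking thirds from E gives E-G-Bb-D.
With the 65 figure the chord is in first inversion; from the bass G upward in close position it reads G-Bb-D-E.

G Bb D E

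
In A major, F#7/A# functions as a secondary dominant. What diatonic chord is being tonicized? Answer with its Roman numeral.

ii

The chord is a dominant seventh chord on F#.
A dominant resolves down a perfect fifth: F# → B. In A major, B is scale degree 2, i.e. ii.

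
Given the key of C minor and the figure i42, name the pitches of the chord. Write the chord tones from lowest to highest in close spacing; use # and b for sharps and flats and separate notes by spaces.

The numeral's case and figure indicate a minor seventh chord. In C minor its root, the first degree, is C.
Stacking thirds from C gives C-Eb-G-Bb.
With the 42 figure the chord is in third inversion; from the bass Bb upward in close position it reads Bb-C-Eb-G.

Bb C Eb G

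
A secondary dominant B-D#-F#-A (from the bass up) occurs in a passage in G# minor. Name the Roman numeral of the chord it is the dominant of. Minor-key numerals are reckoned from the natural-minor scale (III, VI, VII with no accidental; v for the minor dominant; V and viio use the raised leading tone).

VI

The chord is a dominant seventh chord on B.
A dominant resolves down a perfect fifth: B → E. In G# minor, E is scale degree 6, i.e. VI.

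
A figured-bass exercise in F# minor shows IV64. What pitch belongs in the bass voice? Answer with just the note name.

IV in F# minor has root B; the chord is B-D#-F#.
The figure 64 means second inversion — the fifth is in the bass.

F#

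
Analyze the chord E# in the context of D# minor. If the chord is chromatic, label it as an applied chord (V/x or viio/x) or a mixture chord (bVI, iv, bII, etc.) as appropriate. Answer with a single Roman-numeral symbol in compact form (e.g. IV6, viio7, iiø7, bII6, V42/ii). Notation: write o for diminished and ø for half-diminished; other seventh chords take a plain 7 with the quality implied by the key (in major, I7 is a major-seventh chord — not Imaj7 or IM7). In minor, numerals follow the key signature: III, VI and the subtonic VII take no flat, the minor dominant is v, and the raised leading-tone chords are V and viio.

V/V

Stacked in thirds the chord is E#-G##-B#: a major triad on E#.
E# is not a diatonic chord root with this quality in D# minor, but it lies a perfect fifth above A# (V), so the chord functions as an applied dominant of V.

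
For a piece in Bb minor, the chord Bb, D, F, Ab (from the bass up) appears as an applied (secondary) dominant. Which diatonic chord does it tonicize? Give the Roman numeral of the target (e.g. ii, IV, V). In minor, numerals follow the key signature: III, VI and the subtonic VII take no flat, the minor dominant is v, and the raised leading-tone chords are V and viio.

iv

The chord is a dominant seventh chord on Bb.
A dominant resolves down a perfect fifth: Bb → Eb. In Bb minor, Eb is scale degree 4, i.e. iv.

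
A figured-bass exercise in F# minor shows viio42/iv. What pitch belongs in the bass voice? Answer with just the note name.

G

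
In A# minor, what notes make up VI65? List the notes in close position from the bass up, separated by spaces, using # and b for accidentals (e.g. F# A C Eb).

A# C# E# F#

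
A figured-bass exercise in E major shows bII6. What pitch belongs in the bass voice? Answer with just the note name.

bII in E major has root F; the chord is F-A-C.
The figure 6 means first inversion — the third is in the bass.

A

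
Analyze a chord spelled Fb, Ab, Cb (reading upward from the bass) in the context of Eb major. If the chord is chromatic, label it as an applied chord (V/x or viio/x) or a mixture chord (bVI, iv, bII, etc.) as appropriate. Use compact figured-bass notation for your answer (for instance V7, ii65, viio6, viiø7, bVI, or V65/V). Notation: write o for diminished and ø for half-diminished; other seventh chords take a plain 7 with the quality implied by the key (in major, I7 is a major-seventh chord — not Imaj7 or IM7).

The pitches Fb-Ab-Cb form a major triad rooted on Fb.
Fb is the lowered second degree of Eb major (diatonic 2 would be F). This is the Neapolitan chord — a major triad on the lowered second degree.

bII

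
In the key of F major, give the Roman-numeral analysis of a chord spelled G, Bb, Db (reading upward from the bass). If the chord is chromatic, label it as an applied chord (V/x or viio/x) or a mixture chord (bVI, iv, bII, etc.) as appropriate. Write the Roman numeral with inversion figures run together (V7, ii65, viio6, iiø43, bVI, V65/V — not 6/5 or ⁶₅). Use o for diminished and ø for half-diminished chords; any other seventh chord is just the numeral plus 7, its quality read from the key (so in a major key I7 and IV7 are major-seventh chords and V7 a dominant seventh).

iio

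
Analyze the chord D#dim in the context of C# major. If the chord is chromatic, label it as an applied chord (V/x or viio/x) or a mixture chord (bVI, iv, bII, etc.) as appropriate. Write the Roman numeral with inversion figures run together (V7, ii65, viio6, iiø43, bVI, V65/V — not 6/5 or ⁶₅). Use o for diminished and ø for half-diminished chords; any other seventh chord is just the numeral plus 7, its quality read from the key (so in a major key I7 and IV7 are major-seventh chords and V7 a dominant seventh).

Stacked in thirds the chord is D#-F#-A: a diminished triad on D#.
D# is the second degree of C# major. This is the diminished supertonic triad, borrowed from the parallel minor.

iio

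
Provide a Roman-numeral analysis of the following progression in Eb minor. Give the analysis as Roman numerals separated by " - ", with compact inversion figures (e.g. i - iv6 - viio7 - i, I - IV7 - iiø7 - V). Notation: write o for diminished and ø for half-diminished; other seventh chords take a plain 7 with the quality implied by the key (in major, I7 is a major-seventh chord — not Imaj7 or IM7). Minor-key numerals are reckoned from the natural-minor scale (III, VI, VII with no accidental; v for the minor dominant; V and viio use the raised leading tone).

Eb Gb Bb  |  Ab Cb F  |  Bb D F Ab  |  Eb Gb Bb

i - iio6 - V7 - i

Eb-Gb-Bb has root Eb, degree 1 in Eb minor, so i.
Ab-Cb-F: diminished triad on F = scale degree 2 → iio6.
Bb-D-F-Ab: root Bb is the dominant; dominant seventh chord there is V7.
Eb-Gb-Bb has root Eb, degree 1 in Eb minor, so i.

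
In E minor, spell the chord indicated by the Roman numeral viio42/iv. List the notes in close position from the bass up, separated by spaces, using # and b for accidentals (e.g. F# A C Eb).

F G# B D

The slash marks an applied leading-tone chord: viio of iv. In E minor, iv is A, so the leading tone to it is G#, a half step below.
Building a fully diminished seventh chord on G# gives G#-B-D-F.
With the 42 figure the chord is in third inversion; from the bass F upward in close position it reads F-G#-B-D.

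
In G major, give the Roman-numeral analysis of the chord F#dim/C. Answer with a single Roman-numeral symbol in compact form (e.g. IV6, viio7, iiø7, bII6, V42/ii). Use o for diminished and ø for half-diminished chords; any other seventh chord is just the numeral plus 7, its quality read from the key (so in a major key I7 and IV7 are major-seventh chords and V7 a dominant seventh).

Stacked in thirds the chord is F#-A-C: a diminished triad on F#.
F# is scale degree 7 in G major, and a diminished triad on that degree is written viio.
With C in the bass the chord is in second inversion, so the figured bass is 64.

viio64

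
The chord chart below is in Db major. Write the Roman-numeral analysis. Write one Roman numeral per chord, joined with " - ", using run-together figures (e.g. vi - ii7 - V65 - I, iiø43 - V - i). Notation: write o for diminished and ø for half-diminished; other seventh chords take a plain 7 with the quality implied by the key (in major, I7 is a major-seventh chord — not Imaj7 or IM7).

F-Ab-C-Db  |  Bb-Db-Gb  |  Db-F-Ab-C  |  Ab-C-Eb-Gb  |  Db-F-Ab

F-Ab-C-Db has root Db, degree 1 in Db major, so I65.
Bb-Db-Gb: major triad on Gb = scale degree 4 → IV6.
Db-F-Ab-C: major seventh chord on Db = scale degree 1 → I7.
Ab-C-Eb-Gb has root Ab, degree 5 in Db major, so V7.
Db-F-Ab has root Db, degree 1 in Db major, so I.

I65 - IV6 - I7 - V7 - I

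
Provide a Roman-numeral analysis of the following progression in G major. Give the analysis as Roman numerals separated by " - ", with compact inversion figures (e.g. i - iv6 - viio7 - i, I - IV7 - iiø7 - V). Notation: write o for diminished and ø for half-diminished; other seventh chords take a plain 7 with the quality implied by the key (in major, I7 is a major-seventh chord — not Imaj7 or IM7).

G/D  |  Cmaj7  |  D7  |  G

I64 - IV7 - V7 - I

G/D: root G is the tonic; major triad there is I64.
Cmaj7: root C is the subdominant; major seventh chord there is IV7.
D7 has root D, degree 5 in G major, so V7.
G: root G is the tonic; major triad there is I.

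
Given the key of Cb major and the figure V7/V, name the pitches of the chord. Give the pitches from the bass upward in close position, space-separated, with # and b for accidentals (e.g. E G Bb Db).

Db F Ab Cb

V7/V is a secondary dominant — the dominant seventh of V. V in Cb major is Gb, so the applied chord's root is Db, a perfect fifth above.
Building a dominant seventh chord on Db gives Db-F-Ab-Cb.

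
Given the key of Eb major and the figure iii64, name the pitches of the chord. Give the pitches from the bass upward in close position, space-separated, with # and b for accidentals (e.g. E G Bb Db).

The numeral's case and figure indicate a minor triad. In Eb major its root, the mediant, is G.
Stacking thirds from G gives G-Bb-D.
With the 64 figure the chord is in second inversion; from the bass D upward in close position it reads D-G-Bb.

D G Bb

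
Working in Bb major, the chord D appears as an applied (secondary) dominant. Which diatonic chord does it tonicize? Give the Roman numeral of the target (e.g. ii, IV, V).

vi

The chord is a major triad on D.
A dominant resolves down a perfect fifth: D → G. In Bb major, G is scale degree 6, i.e. vi.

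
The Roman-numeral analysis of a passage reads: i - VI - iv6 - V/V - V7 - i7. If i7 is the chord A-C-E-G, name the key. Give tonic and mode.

The chord Am7 is a minor seventh chord rooted on A; its label is i7.
If A is scale degree 1 and the mode makes that degree carry a minor seventh chord, the tonic is A and the mode is minor.

A minor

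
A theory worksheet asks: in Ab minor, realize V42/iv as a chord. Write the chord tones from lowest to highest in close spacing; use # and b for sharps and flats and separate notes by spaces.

V42/iv is a secondary dominant — the dominant seventh of iv. iv in Ab minor is Db, so the applied chord's root is Ab, a perfect fifth above.
Building a dominant seventh chord on Ab gives Ab-C-Eb-Gb.
The figured bass 42 indicates third inversion, placing the seventh (Gb) in the bass: Gb-Ab-C-Eb.

Gb Ab C Eb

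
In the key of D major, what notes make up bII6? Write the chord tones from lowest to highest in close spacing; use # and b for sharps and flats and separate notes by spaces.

G Bb Eb

bII6 is the Neapolitan sixth — a major triad on the lowered second degree, here in its customary first inversion. In D major that root is Eb.
So the chord is Eb-G-Bb.
The figured bass 6 indicates first inversion, placing the third (G) in the bass: G-Bb-Eb.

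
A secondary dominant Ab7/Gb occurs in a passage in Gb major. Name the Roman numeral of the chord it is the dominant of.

V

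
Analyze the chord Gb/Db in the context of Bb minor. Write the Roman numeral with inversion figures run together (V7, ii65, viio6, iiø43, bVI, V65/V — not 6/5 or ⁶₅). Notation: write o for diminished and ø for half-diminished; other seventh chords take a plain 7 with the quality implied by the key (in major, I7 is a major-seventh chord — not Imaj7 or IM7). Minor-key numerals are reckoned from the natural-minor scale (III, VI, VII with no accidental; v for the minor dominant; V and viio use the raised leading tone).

VI64

The pitches Gb-Bb-Db form a major triad rooted on Gb.
In Bb minor, Gb is the submediant; the diatonic major triad there is VI.
With Db in the bass the chord is in second inversion, so the figured bass is 64.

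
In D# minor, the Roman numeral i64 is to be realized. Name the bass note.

i in D# minor has root D#; the chord is D#-F#-A#.
The figure 64 means second inversion — the fifth is in the bass.

A#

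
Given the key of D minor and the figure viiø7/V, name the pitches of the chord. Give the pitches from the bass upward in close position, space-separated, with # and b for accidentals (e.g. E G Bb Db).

G# B D F#

The slash marks an applied leading-tone chord: viio of V. In D minor, V is A, so the leading tone to it is G#, a half step below.
Building a half-diminished seventh chord on G# gives G#-B-D-F#.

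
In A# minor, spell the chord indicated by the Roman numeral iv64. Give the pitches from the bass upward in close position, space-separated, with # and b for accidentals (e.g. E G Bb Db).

A# D# F#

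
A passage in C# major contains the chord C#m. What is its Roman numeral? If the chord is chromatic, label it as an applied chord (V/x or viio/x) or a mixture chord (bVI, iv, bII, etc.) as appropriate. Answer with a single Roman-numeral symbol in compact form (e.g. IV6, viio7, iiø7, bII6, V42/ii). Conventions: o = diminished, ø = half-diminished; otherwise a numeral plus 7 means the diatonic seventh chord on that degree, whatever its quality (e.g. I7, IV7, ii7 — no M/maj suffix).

i

Stacked in thirds the chord is C#-E-G#: a minor triad on C#.
C# is the first degree of C# major. This is the minor tonic, borrowed from the parallel minor.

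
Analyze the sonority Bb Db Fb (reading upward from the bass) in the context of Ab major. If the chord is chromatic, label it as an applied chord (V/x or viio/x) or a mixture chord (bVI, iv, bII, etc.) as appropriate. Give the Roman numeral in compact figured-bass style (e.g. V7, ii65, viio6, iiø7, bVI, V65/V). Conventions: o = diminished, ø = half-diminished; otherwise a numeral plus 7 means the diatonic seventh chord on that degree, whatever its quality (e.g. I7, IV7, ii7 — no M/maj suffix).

Stacked in thirds the chord is Bb-Db-Fb: a diminished triad on Bb.
Bb is the second degree of Ab major. This is the diminished supertonic triad, borrowed from the parallel minor.

iio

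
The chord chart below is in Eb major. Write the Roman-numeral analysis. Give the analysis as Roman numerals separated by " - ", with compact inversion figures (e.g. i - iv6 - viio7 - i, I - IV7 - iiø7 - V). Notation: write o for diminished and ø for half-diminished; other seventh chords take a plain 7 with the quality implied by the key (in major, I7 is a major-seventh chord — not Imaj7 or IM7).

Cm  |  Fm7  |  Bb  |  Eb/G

Cm has root C, degree 6 in Eb major, so vi.
Fm7: root F is the supertonic; minor seventh chord there is ii7.
Bb: major triad on Bb = scale degree 5 → V.
Eb/G has root Eb, degree 1 in Eb major, so I6.

vi - ii7 - V - I6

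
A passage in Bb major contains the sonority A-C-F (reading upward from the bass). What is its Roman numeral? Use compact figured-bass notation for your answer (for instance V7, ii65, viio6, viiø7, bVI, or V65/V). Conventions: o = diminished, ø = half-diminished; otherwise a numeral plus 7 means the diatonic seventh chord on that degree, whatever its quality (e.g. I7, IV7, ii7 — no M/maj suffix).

V6

Stacked in thirds the chord is F-A-C: a major triad on F.
F is scale degree 5 in Bb major, and a major triad on that degree is written V.
With A in the bass the chord is in first inversion, so the figured bass is 6.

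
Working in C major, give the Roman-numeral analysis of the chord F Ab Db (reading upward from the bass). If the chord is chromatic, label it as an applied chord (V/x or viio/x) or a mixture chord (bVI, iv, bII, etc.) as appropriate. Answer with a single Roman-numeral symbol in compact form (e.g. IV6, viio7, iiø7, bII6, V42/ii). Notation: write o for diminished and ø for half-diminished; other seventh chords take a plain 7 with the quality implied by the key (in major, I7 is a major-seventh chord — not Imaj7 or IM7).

bII6

Stacked in thirds the chord is Db-F-Ab: a major triad on Db.
Db is the lowered second degree of C major (diatonic 2 would be D). This is the Neapolitan sixth — a major triad on the lowered second degree, here in its customary first inversion.
With F in the bass the chord is in first inversion, so the figured bass is 6.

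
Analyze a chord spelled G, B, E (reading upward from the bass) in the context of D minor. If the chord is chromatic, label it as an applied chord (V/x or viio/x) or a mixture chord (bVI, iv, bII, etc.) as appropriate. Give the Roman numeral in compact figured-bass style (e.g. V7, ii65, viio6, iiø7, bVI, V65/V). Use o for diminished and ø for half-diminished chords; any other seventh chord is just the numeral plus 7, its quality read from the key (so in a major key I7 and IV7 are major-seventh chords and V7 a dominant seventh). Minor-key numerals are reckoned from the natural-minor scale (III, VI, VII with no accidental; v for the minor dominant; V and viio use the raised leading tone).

ii6

The pitches E-G-B form a minor triad rooted on E.
E is the second degree of D minor. This is the minor supertonic, borrowed from the parallel major (the Dorian ii).
With G in the bass the chord is in first inversion, so the figured bass is 6.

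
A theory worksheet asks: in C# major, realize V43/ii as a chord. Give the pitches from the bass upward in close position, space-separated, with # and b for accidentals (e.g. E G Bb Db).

E# G# A# C##

The slash means an applied dominant: we want the dominant of ii. In C# major, ii is D# minor, and its dominant is built on A#.
Building a dominant seventh chord on A# gives A#-C##-E#-G#.
With the 43 figure the chord is in second inversion; from the bass E# upward in close position it reads E#-G#-A#-C##.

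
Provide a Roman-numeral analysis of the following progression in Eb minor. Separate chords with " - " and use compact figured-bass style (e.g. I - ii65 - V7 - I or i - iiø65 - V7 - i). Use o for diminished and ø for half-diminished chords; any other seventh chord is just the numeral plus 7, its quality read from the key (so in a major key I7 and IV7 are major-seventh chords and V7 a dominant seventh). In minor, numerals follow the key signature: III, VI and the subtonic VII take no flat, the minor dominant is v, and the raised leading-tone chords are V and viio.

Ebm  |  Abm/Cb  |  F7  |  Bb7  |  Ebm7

Ebm has root Eb, degree 1 in Eb minor, so i.
Abm/Cb has root Ab, degree 4 in Eb minor, so iv6.
F7: chromatic; F is V of V, so V7/V.
Bb7: root Bb is the dominant; dominant seventh chord there is V7.
Ebm7 has root Eb, degree 1 in Eb minor, so i7.

i - iv6 - V7/V - V7 - i7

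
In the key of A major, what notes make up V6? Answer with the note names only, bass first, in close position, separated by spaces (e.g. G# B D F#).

In A major, the dominant is E, and the diatonic chord built there is a major triad.
Stacking thirds from E gives E-G#-B.
With the 6 figure the chord is in first inversion; from the bass G# upward in close position it reads G#-B-E.

G# B E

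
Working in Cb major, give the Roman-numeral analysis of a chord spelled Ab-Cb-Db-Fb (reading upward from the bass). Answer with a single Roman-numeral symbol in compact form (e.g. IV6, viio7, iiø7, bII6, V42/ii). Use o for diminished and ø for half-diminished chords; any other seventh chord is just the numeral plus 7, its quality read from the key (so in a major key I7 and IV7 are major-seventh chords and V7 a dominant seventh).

ii43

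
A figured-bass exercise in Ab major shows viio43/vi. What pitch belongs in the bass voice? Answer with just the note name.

The applied chord viio43/vi is rooted on E: E-G-Bb-Db.
The figure 43 means second inversion — the fifth is in the bass.

Bb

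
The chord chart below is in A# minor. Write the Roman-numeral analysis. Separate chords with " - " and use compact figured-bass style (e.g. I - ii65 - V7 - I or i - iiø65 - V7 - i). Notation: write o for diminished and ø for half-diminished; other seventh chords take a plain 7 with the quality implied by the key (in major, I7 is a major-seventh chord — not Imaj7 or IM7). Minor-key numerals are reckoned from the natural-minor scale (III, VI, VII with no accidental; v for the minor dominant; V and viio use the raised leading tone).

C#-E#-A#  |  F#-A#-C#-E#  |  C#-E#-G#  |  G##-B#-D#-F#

i6 - VI7 - III - viio7

C#-E#-A#: root A# is the tonic; minor triad there is i6.
F#-A#-C#-E#: root F# is the submediant; major seventh chord there is VI7.
C#-E#-G# has root C#, degree 3 in A# minor, so III.
G##-B#-D#-F#: fully diminished seventh chord on G## = scale degree 7 → viio7.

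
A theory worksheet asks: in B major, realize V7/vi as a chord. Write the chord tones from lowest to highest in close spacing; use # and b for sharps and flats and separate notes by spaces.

D# F## A# C#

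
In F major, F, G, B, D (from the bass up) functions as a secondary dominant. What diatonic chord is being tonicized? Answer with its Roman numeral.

V

The chord is a dominant seventh chord on G.
A dominant resolves down a perfect fifth: G → C. In F major, C is scale degree 5, i.e. V.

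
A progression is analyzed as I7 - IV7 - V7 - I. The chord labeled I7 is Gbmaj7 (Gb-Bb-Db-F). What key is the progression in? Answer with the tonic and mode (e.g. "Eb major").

I7 is given as Gb-Bb-Db-F — a major seventh chord with root Gb.
If Gb is scale degree 1 and the mode makes that degree carry a major seventh chord, the tonic is Gb and the mode is major.

Gb major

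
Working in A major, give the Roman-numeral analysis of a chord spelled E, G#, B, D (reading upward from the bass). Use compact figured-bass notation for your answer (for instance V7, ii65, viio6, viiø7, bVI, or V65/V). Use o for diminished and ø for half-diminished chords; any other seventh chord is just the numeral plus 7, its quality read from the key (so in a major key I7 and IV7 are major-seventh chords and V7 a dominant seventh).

Stacked in thirds the chord is E-G#-B-D: a dominant seventh chord on E.
In A major, E is the dominant; the diatonic dominant seventh chord there is V7.

V7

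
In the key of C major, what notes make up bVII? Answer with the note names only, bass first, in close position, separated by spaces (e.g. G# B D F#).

Scale degree 7 in C major is B; lowering it a half step gives Bb. bVII is a major triad on the lowered seventh degree (the subtonic), borrowed from the parallel minor.
So the chord is Bb-D-F.

Bb D F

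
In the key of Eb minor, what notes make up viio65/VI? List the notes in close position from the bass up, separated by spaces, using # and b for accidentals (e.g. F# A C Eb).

Db Fb Abb Bb

The slash marks an applied leading-tone chord: viio of VI. In Eb minor, VI is Cb, so the leading tone to it is Bb, a half step below.
Building a fully diminished seventh chord on Bb gives Bb-Db-Fb-Abb.
With the 65 figure the chord is in first inversion; from the bass Db upward in close position it reads Db-Fb-Abb-Bb.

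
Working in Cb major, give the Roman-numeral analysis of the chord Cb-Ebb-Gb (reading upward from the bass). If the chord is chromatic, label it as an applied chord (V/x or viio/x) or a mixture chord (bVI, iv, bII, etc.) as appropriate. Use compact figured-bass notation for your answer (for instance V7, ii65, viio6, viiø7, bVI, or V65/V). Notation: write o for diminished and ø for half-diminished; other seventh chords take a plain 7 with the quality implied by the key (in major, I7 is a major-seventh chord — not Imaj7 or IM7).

i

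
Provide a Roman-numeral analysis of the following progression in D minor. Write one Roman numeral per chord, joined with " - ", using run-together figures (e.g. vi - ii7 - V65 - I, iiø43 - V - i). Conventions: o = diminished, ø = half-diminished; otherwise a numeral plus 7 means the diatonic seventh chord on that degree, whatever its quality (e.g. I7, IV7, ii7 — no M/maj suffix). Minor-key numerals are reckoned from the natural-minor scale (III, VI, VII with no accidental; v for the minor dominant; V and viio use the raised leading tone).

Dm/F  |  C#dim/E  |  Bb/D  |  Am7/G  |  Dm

i6 - viio6 - VI6 - v42 - i

Dm/F: minor triad on D = scale degree 1 → i6.
C#dim/E: diminished triad on C# = scale degree 7 → viio6.
Bb/D has root Bb, degree 6 in D minor, so VI6.
Am7/G has root A, degree 5 in D minor, so v42.
Dm: minor triad on D = scale degree 1 → i.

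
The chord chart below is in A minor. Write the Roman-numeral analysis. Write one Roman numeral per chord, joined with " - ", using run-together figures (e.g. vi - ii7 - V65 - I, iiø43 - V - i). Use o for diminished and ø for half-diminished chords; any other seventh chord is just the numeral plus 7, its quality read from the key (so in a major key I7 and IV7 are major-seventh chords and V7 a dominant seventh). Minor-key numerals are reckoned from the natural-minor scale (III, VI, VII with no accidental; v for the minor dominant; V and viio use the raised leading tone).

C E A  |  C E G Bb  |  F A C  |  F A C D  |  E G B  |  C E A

i6 - V7/VI - VI - iv65 - v - i6

C-E-A has root A, degree 1 in A minor, so i6.
C-E-G-Bb: chromatic; C is V of VI, so V7/VI.
F-A-C: major triad on F = scale degree 6 → VI.
F-A-C-D has root D, degree 4 in A minor, so iv65.
E-G-B: root E is the dominant; minor triad there is v.
C-E-A: root A is the tonic; minor triad there is i6.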